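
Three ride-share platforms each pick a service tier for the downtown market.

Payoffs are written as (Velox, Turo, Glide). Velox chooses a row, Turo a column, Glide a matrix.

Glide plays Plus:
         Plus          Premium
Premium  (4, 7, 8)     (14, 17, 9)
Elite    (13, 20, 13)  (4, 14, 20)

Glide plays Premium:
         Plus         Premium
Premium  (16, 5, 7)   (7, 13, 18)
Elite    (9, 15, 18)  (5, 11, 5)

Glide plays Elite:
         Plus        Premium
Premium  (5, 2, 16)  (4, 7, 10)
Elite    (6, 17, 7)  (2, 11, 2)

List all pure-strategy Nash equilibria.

The unique pure-strategy Nash equilibrium is (Premium, Premium, Premium).

(Premium, Plus, Plus): Velox can switch to Elite (4 → 13). Not NE.
(Premium, Plus, Premium): Turo can switch to Premium (5 → 13). Not NE.
(Premium, Plus, Elite): Velox can switch to Elite (5 → 6). Not NE.
(Premium, Premium, Plus): Glide can switch to Premium (9 → 18). Not NE.
(Premium, Premium, Premium): Velox gets 7, best alternative 5; Turo gets 13, best alternative 5; Glide gets 18, best alternative 10. No profitable deviation — NE.
(Premium, Premium, Elite): Glide can switch to Premium (10 → 18). Not NE.
(Elite, Plus, Plus): Glide can switch to Premium (13 → 18). Not NE.
(Elite, Plus, Premium): Velox can switch to Premium (9 → 16). Not NE.
(Elite, Plus, Elite): Glide can switch to Plus (7 → 13). Not NE.
(Elite, Premium, Plus): Velox can switch to Premium (4 → 14). Not NE.
(Elite, Premium, Premium): Velox can switch to Premium (5 → 7). Not NE.
(Elite, Premium, Elite): Velox can switch to Premium (2 → 4). Not NE.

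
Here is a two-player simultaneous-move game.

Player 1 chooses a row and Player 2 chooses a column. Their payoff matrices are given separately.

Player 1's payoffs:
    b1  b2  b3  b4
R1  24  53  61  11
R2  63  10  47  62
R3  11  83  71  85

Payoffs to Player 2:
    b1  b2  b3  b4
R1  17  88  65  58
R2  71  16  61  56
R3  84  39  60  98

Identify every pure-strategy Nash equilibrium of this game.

For each player, find the best response to each opponent profile; mutual best responses are the pure NE.
Player 1 against b1: payoffs 24, 63, 11 → best response R2.
Player 1 against b2: payoffs 53, 10, 83 → best response R3.
Player 1 against b3: payoffs 61, 47, 71 → best response R3.
Player 1 against b4: payoffs 11, 62, 85 → best response R3.
Player 2 against R1: payoffs 17, 88, 65, 58 → best response b2.
Player 2 against R2: payoffs 71, 16, 61, 56 → best response b1.
Player 2 against R3: payoffs 84, 39, 60, 98 → best response b4.
Mutual best responses: (R2, b1); (R3, b4).

The pure Nash equilibria are (R2, b1); (R3, b4).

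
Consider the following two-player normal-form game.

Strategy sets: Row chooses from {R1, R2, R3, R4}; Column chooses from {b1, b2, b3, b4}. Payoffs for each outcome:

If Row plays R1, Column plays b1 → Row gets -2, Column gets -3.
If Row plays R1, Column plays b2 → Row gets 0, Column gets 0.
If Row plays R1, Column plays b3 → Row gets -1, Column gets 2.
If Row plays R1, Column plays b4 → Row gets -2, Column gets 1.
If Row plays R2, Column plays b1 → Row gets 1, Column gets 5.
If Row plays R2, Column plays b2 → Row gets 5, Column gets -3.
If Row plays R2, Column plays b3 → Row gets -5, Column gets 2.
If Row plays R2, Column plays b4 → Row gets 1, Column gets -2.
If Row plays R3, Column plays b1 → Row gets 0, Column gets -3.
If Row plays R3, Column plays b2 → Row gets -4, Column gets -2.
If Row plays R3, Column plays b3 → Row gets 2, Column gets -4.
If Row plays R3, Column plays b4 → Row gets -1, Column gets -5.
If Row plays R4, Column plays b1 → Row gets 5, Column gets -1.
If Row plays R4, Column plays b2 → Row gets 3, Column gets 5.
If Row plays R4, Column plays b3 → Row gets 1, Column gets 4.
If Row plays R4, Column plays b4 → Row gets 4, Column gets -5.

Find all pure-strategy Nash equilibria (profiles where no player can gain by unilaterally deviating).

(R1, b1): Row can switch to R2 (-2 → 1). Not NE.
(R1, b2): Row can switch to R2 (0 → 5). Not NE.
(R1, b3): Row can switch to R3 (-1 → 2). Not NE.
(R1, b4): Row can switch to R2 (-2 → 1). Not NE.
(R2, b1): Row can switch to R4 (1 → 5). Not NE.
(R2, b2): Column can switch to b1 (-3 → 5). Not NE.
(The remaining 10 profiles each have a profitable deviation by the same check.)

There is no pure-strategy Nash equilibrium.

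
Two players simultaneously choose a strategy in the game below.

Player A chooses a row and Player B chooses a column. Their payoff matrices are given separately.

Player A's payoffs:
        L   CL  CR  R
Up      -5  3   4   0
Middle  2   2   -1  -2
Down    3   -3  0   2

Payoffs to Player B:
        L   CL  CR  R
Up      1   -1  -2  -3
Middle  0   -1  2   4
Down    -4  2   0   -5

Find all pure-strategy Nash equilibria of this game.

(Up, L): Player A can switch to Middle (-5 → 2). Not NE.
(Up, CL): Player B can switch to L (-1 → 1). Not NE.
(Up, CR): Player B can switch to L (-2 → 1). Not NE.
(Up, R): Player A can switch to Down (0 → 2). Not NE.
(Middle, L): Player A can switch to Down (2 → 3). Not NE.
(Middle, CL): Player A can switch to Up (2 → 3). Not NE.
(Middle, CR): Player A can switch to Up (-1 → 4). Not NE.
(Middle, R): Player A can switch to Up (-2 → 0). Not NE.
(Down, L): Player B can switch to CL (-4 → 2). Not NE.
(Down, CL): Player A can switch to Up (-3 → 3). Not NE.
(The remaining 2 profiles each have a profitable deviation by the same check.)

none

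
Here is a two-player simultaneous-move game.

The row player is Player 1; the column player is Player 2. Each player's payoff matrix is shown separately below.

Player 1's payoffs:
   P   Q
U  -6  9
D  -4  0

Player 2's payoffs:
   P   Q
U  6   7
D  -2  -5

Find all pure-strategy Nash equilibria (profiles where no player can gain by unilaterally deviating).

(U, Q) and (D, P)

For each strategy profile, look for a profitable unilateral deviation.
(U, P): Player 1 can switch to D (-6 → -4). Not NE.
(U, Q): Player 1 gets 9, best alternative 0; Player 2 gets 7, best alternative 6. No profitable deviation — NE.
(D, P): Player 1 gets -4, best alternative -6; Player 2 gets -2, best alternative -5. No profitable deviation — NE.
(D, Q): Player 1 can switch to U (0 → 9). Not NE.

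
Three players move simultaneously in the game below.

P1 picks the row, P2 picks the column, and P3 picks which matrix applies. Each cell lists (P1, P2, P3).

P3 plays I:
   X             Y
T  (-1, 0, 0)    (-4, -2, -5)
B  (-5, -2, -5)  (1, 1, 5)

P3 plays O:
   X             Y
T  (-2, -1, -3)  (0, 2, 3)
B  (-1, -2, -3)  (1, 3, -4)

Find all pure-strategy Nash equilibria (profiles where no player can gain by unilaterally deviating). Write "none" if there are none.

(T, X, I) and (B, Y, I)

P1 against (X, I): payoffs -1, -5 → best response T.
P1 against (X, O): payoffs -2, -1 → best response B.
P1 against (Y, I): payoffs -4, 1 → best response B.
P1 against (Y, O): payoffs 0, 1 → best response B.
P2 against (T, I): payoffs 0, -2 → best response X.
P2 against (T, O): payoffs -1, 2 → best response Y.
P2 against (B, I): payoffs -2, 1 → best response Y.
P2 against (B, O): payoffs -2, 3 → best response Y.
P3 against (T, X): payoffs 0, -3 → best response I.
P3 against (T, Y): payoffs -5, 3 → best response O.
P3 against (B, X): payoffs -5, -3 → best response O.
P3 against (B, Y): payoffs 5, -4 → best response I.
Mutual best responses: (T, X, I); (B, Y, I).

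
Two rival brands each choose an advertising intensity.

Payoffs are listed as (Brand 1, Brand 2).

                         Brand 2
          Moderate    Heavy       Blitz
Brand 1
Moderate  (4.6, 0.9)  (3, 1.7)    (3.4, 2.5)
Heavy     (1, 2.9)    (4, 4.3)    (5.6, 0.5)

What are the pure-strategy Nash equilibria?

Brand 1 against Moderate: payoffs 4.6, 1 → best response Moderate.
Brand 1 against Heavy: payoffs 3, 4 → best response Heavy.
Brand 1 against Blitz: payoffs 3.4, 5.6 → best response Heavy.
Brand 2 against Moderate: payoffs 0.9, 1.7, 2.5 → best response Blitz.
Brand 2 against Heavy: payoffs 2.9, 4.3, 0.5 → best response Heavy.
Mutual best responses: (Heavy, Heavy).

The unique pure-strategy Nash equilibrium is (Heavy, Heavy).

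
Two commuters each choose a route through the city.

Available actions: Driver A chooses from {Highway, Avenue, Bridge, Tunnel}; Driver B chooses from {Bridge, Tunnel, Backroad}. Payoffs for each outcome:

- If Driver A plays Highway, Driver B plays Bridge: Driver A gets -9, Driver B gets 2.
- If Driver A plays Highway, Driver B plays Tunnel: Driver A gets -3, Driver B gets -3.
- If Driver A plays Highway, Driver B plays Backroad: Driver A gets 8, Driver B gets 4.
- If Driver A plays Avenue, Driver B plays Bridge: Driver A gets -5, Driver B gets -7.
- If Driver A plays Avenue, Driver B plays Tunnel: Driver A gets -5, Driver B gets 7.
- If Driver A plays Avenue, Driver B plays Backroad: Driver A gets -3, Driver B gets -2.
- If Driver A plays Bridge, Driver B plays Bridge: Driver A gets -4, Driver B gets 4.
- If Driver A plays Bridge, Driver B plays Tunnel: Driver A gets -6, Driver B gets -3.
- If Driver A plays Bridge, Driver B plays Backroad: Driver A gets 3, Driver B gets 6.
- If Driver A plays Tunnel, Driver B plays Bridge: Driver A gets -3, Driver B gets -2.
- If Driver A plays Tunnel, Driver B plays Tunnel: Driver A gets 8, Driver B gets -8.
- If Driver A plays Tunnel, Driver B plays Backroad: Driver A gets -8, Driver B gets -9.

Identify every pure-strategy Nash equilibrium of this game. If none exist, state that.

Pure-strategy Nash equilibria: (Highway, Backroad); (Tunnel, Bridge)

(Highway, Bridge): Driver A can switch to Avenue (-9 → -5). Not NE.
(Highway, Tunnel): Driver A can switch to Tunnel (-3 → 8). Not NE.
(Highway, Backroad): Driver A gets 8, best alternative 3; Driver B gets 4, best alternative 2. No profitable deviation — NE.
(Avenue, Bridge): Driver A can switch to Bridge (-5 → -4). Not NE.
(Avenue, Tunnel): Driver A can switch to Highway (-5 → -3). Not NE.
(Avenue, Backroad): Driver A can switch to Highway (-3 → 8). Not NE.
(Bridge, Bridge): Driver A can switch to Tunnel (-4 → -3). Not NE.
(Bridge, Tunnel): Driver A can switch to Highway (-6 → -3). Not NE.
(Bridge, Backroad): Driver A can switch to Highway (3 → 8). Not NE.
(Tunnel, Bridge): Driver A gets -3, best alternative -4; Driver B gets -2, best alternative -8. No profitable deviation — NE.
(The remaining 2 profiles each have a profitable deviation by the same check.)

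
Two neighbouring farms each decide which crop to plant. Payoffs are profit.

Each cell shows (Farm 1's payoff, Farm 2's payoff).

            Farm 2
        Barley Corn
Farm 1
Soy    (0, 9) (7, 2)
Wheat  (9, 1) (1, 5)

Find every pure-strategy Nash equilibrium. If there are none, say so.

Farm 1 against Barley: payoffs 0, 9 → best response Wheat.
Farm 1 against Corn: payoffs 7, 1 → best response Soy.
Farm 2 against Soy: payoffs 9, 2 → best response Barley.
Farm 2 against Wheat: payoffs 1, 5 → best response Corn.
No profile is a mutual best response for all players.

There is no pure-strategy Nash equilibrium.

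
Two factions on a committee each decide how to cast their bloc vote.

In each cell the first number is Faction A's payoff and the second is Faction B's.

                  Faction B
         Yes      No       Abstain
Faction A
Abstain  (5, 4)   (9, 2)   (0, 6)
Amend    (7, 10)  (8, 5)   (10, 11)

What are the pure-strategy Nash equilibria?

Faction A against Yes: payoffs 5, 7 → best response Amend.
Faction A against No: payoffs 9, 8 → best response Abstain.
Faction A against Abstain: payoffs 0, 10 → best response Amend.
Faction B against Abstain: payoffs 4, 2, 6 → best response Abstain.
Faction B against Amend: payoffs 10, 5, 11 → best response Abstain.
Mutual best responses: (Amend, Abstain).

Pure NE: (Amend, Abstain)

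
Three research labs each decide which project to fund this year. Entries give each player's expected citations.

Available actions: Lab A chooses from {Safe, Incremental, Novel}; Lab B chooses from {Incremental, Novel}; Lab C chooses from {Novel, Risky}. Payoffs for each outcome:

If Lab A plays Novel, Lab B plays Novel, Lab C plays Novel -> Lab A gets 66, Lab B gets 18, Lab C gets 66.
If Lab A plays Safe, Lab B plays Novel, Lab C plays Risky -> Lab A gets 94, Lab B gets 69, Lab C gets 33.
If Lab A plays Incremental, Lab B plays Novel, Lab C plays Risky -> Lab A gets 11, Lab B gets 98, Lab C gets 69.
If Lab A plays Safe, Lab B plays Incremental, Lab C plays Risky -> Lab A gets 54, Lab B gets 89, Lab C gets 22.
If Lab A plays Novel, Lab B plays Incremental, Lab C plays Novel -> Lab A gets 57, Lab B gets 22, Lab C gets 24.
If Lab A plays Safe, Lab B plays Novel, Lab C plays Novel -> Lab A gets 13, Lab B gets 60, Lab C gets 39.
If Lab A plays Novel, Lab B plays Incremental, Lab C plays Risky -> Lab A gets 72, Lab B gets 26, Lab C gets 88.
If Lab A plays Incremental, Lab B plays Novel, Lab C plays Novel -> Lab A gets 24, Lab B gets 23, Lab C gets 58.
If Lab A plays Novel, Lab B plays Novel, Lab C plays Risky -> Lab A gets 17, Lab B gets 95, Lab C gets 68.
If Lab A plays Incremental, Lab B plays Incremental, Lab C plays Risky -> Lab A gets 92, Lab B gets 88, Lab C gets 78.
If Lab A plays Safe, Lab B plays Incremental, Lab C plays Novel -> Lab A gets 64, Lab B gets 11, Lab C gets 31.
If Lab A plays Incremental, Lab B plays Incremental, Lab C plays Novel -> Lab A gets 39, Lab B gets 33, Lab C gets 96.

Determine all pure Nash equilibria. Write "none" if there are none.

(Safe, Incremental, Novel): Lab B can switch to Novel (11 → 60). Not NE.
(Safe, Incremental, Risky): Lab A can switch to Incremental (54 → 92). Not NE.
(Safe, Novel, Novel): Lab A can switch to Incremental (13 → 24). Not NE.
(Safe, Novel, Risky): Lab B can switch to Incremental (69 → 89). Not NE.
(Incremental, Incremental, Novel): Lab A can switch to Safe (39 → 64). Not NE.
(Incremental, Incremental, Risky): Lab B can switch to Novel (88 → 98). Not NE.
(Incremental, Novel, Novel): Lab A can switch to Novel (24 → 66). Not NE.
(Incremental, Novel, Risky): Lab A can switch to Safe (11 → 94). Not NE.
(Novel, Incremental, Novel): Lab A can switch to Safe (57 → 64). Not NE.
(Novel, Incremental, Risky): Lab A can switch to Incremental (72 → 92). Not NE.
(Novel, Novel, Novel): Lab B can switch to Incremental (18 → 22). Not NE.
(Novel, Novel, Risky): Lab A can switch to Safe (17 → 94). Not NE.

No pure-strategy Nash equilibrium.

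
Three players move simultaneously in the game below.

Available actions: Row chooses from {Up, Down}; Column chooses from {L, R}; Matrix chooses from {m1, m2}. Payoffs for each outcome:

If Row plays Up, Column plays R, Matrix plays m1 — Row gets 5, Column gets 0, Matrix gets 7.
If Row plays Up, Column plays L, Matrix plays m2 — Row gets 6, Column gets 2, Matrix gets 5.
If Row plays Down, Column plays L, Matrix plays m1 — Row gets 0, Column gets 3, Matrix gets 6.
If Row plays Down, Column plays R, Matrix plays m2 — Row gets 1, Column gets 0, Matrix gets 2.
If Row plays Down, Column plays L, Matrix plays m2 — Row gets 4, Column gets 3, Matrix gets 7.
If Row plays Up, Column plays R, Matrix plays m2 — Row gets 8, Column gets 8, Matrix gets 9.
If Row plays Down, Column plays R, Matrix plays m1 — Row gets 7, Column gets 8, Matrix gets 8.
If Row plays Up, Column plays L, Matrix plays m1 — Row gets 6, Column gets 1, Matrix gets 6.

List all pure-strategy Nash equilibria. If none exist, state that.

Row against (L, m1): payoffs 6, 0 → best response Up.
Row against (L, m2): payoffs 6, 4 → best response Up.
Row against (R, m1): payoffs 5, 7 → best response Down.
Row against (R, m2): payoffs 8, 1 → best response Up.
Column against (Up, m1): payoffs 1, 0 → best response L.
Column against (Up, m2): payoffs 2, 8 → best response R.
Column against (Down, m1): payoffs 3, 8 → best response R.
Column against (Down, m2): payoffs 3, 0 → best response L.
Matrix against (Up, L): payoffs 6, 5 → best response m1.
Matrix against (Up, R): payoffs 7, 9 → best response m2.
Matrix against (Down, L): payoffs 6, 7 → best response m2.
Matrix against (Down, R): payoffs 8, 2 → best response m1.
Mutual best responses: (Up, L, m1); (Up, R, m2); (Down, R, m1).

Pure-strategy Nash equilibria: (Up, L, m1) and (Up, R, m2) and (Down, R, m1)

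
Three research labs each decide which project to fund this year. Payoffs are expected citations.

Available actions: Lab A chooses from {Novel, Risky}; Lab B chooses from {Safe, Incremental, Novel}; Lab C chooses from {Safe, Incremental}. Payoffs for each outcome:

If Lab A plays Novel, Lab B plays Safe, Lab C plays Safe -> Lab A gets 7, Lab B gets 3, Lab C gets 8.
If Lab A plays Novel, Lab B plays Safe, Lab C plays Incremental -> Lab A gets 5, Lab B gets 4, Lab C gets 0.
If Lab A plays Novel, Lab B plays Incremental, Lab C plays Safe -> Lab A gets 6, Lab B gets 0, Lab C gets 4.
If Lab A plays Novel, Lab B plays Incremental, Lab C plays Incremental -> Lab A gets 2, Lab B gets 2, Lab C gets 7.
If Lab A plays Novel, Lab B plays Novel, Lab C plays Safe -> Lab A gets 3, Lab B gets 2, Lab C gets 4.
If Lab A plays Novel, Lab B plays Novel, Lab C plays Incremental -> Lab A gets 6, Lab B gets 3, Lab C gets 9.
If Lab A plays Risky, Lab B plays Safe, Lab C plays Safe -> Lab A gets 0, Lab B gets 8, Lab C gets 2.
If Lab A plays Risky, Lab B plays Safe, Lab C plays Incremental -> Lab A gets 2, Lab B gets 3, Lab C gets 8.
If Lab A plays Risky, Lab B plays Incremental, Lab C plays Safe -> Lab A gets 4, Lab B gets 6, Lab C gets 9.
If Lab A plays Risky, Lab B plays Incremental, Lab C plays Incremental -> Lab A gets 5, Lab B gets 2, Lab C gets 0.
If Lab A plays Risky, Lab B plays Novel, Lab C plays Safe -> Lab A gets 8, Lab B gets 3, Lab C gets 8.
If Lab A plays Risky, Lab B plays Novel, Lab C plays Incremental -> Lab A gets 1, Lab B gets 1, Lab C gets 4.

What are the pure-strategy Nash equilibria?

Lab A against (Safe, Safe): payoffs 7, 0 → best response Novel.
Lab A against (Safe, Incremental): payoffs 5, 2 → best response Novel.
Lab A against (Incremental, Safe): payoffs 6, 4 → best response Novel.
Lab A against (Incremental, Incremental): payoffs 2, 5 → best response Risky.
Lab A against (Novel, Safe): payoffs 3, 8 → best response Risky.
Lab A against (Novel, Incremental): payoffs 6, 1 → best response Novel.
Lab B against (Novel, Safe): payoffs 3, 0, 2 → best response Safe.
Lab B against (Novel, Incremental): payoffs 4, 2, 3 → best response Safe.
Lab B against (Risky, Safe): payoffs 8, 6, 3 → best response Safe.
Lab B against (Risky, Incremental): payoffs 3, 2, 1 → best response Safe.
Lab C against (Novel, Safe): payoffs 8, 0 → best response Safe.
Lab C against (Novel, Incremental): payoffs 4, 7 → best response Incremental.
Lab C against (Novel, Novel): payoffs 4, 9 → best response Incremental.
Lab C against (Risky, Safe): payoffs 2, 8 → best response Incremental.
Lab C against (Risky, Incremental): payoffs 9, 0 → best response Safe.
Lab C against (Risky, Novel): payoffs 8, 4 → best response Safe.
Mutual best responses: (Novel, Safe, Safe).

(Novel, Safe, Safe)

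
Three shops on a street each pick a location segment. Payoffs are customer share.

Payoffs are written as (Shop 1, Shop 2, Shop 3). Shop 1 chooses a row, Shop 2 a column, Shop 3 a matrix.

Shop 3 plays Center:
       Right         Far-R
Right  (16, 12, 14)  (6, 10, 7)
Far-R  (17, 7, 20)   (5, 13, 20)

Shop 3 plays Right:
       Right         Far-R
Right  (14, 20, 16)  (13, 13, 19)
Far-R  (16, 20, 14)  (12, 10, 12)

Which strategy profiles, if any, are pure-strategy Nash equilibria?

For each player, find the best response to each opponent profile; mutual best responses are the pure NE.
Shop 1 against (Right, Center): payoffs 16, 17 → best response Far-R.
Shop 1 against (Right, Right): payoffs 14, 16 → best response Far-R.
Shop 1 against (Far-R, Center): payoffs 6, 5 → best response Right.
Shop 1 against (Far-R, Right): payoffs 13, 12 → best response Right.
Shop 2 against (Right, Center): payoffs 12, 10 → best response Right.
Shop 2 against (Right, Right): payoffs 20, 13 → best response Right.
Shop 2 against (Far-R, Center): payoffs 7, 13 → best response Far-R.
Shop 2 against (Far-R, Right): payoffs 20, 10 → best response Right.
Shop 3 against (Right, Right): payoffs 14, 16 → best response Right.
Shop 3 against (Right, Far-R): payoffs 7, 19 → best response Right.
Shop 3 against (Far-R, Right): payoffs 20, 14 → best response Center.
Shop 3 against (Far-R, Far-R): payoffs 20, 12 → best response Center.
No profile is a mutual best response for all players.

There is no pure-strategy Nash equilibrium.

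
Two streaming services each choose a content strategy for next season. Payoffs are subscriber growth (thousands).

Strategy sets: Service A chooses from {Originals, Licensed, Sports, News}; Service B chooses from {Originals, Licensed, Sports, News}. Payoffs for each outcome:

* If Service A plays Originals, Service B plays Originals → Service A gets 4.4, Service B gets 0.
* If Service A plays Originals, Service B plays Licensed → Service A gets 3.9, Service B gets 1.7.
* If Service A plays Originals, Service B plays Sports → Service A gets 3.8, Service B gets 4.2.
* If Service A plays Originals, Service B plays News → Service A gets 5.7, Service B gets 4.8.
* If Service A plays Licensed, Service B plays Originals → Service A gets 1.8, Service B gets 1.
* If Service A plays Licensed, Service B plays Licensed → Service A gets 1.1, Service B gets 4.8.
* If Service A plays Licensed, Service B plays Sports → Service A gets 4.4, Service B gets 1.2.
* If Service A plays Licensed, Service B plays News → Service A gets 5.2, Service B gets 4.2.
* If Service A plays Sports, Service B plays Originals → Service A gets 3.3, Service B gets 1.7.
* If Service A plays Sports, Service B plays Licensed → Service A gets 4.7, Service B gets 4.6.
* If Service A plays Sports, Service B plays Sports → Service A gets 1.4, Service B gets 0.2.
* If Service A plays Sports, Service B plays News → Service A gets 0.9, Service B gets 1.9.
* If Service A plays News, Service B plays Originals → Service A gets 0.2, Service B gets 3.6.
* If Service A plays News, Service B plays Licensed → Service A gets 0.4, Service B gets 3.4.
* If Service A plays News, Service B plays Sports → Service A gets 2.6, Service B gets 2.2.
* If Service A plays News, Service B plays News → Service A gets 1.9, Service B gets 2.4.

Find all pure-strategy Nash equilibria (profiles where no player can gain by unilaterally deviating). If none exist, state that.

Pure-strategy Nash equilibria: (Originals, News) and (Sports, Licensed)

(Originals, Originals): Service B can switch to Licensed (0 → 1.7). Not NE.
(Originals, Licensed): Service A can switch to Sports (3.9 → 4.7). Not NE.
(Originals, Sports): Service A can switch to Licensed (3.8 → 4.4). Not NE.
(Originals, News): Service A gets 5.7, best alternative 5.2; Service B gets 4.8, best alternative 4.2. No profitable deviation — NE.
(Licensed, Originals): Service A can switch to Originals (1.8 → 4.4). Not NE.
(Licensed, Licensed): Service A can switch to Originals (1.1 → 3.9). Not NE.
(Licensed, Sports): Service B can switch to Licensed (1.2 → 4.8). Not NE.
(Licensed, News): Service A can switch to Originals (5.2 → 5.7). Not NE.
(Sports, Originals): Service A can switch to Originals (3.3 → 4.4). Not NE.
(Sports, Licensed): Service A gets 4.7, best alternative 3.9; Service B gets 4.6, best alternative 1.9. No profitable deviation — NE.
(The remaining 6 profiles each have a profitable deviation by the same check.)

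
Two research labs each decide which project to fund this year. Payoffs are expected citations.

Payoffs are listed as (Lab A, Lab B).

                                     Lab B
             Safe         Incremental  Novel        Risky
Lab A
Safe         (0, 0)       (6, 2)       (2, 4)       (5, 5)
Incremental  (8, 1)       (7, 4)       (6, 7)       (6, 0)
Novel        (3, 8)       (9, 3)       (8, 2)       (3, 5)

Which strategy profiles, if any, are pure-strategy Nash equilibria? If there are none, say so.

none

Lab A against Safe: payoffs 0, 8, 3 → best response Incremental.
Lab A against Incremental: payoffs 6, 7, 9 → best response Novel.
Lab A against Novel: payoffs 2, 6, 8 → best response Novel.
Lab A against Risky: payoffs 5, 6, 3 → best response Incremental.
Lab B against Safe: payoffs 0, 2, 4, 5 → best response Risky.
Lab B against Incremental: payoffs 1, 4, 7, 0 → best response Novel.
Lab B against Novel: payoffs 8, 3, 2, 5 → best response Safe.
No profile is a mutual best response for all players.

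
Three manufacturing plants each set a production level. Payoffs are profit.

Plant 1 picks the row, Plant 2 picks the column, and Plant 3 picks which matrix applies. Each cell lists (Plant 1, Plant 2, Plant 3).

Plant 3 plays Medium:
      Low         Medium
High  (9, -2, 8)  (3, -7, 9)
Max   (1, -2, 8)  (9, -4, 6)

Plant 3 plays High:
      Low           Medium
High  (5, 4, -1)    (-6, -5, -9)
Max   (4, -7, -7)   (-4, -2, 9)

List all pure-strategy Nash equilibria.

(High, Low, Medium); (Max, Medium, High)

(High, Low, Medium): Plant 1 gets 9, best alternative 1; Plant 2 gets -2, best alternative -7; Plant 3 gets 8, best alternative -1. No profitable deviation — NE.
(High, Low, High): Plant 3 can switch to Medium (-1 → 8). Not NE.
(High, Medium, Medium): Plant 1 can switch to Max (3 → 9). Not NE.
(High, Medium, High): Plant 1 can switch to Max (-6 → -4). Not NE.
(Max, Low, Medium): Plant 1 can switch to High (1 → 9). Not NE.
(Max, Low, High): Plant 1 can switch to High (4 → 5). Not NE.
(Max, Medium, Medium): Plant 2 can switch to Low (-4 → -2). Not NE.
(Max, Medium, High): Plant 1 gets -4, best alternative -6; Plant 2 gets -2, best alternative -7; Plant 3 gets 9, best alternative 6. No profitable deviation — NE.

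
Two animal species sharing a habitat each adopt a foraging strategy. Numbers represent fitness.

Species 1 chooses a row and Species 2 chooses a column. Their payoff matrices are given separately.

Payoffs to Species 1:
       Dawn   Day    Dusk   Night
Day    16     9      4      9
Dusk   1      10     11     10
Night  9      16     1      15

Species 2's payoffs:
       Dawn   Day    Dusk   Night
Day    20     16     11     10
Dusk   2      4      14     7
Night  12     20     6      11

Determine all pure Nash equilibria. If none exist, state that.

The pure Nash equilibria are (Day, Dawn), (Dusk, Dusk), (Night, Day).

(Day, Dawn): Species 1 gets 16, best alternative 9; Species 2 gets 20, best alternative 16. No profitable deviation — NE.
(Day, Day): Species 1 can switch to Dusk (9 → 10). Not NE.
(Day, Dusk): Species 1 can switch to Dusk (4 → 11). Not NE.
(Day, Night): Species 1 can switch to Dusk (9 → 10). Not NE.
(Dusk, Dawn): Species 1 can switch to Day (1 → 16). Not NE.
(Dusk, Day): Species 1 can switch to Night (10 → 16). Not NE.
(Dusk, Dusk): Species 1 gets 11, best alternative 4; Species 2 gets 14, best alternative 7. No profitable deviation — NE.
(Dusk, Night): Species 1 can switch to Night (10 → 15). Not NE.
(Night, Dawn): Species 1 can switch to Day (9 → 16). Not NE.
(Night, Day): Species 1 gets 16, best alternative 10; Species 2 gets 20, best alternative 12. No profitable deviation — NE.
(Night, Dusk): Species 1 can switch to Day (1 → 4). Not NE.
(Night, Night): Species 2 can switch to Dawn (11 → 12). Not NE.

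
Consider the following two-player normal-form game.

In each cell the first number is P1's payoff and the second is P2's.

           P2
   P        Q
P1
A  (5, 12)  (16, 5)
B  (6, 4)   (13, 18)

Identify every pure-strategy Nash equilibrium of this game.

There is no pure-strategy Nash equilibrium.

(A, P): P1 can switch to B (5 → 6). Not NE.
(A, Q): P2 can switch to P (5 → 12). Not NE.
(B, P): P2 can switch to Q (4 → 18). Not NE.
(B, Q): P1 can switch to A (13 → 16). Not NE.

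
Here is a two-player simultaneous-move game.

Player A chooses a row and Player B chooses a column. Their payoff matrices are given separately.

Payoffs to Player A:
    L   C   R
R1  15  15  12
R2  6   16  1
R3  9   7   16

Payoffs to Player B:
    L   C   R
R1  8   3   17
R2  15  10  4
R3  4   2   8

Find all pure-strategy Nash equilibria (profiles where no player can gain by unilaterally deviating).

The unique pure-strategy Nash equilibrium is (R3, R).

Check each profile: it is a Nash equilibrium iff no player can strictly gain by switching unilaterally.
(R1, L): Player B can switch to R (8 → 17). Not NE.
(R1, C): Player A can switch to R2 (15 → 16). Not NE.
(R1, R): Player A can switch to R3 (12 → 16). Not NE.
(R2, L): Player A can switch to R1 (6 → 15). Not NE.
(R2, C): Player B can switch to L (10 → 15). Not NE.
(R2, R): Player A can switch to R1 (1 → 12). Not NE.
(R3, L): Player A can switch to R1 (9 → 15). Not NE.
(R3, C): Player A can switch to R1 (7 → 15). Not NE.
(R3, R): Player A gets 16, best alternative 12; Player B gets 8, best alternative 4. No profitable deviation — NE.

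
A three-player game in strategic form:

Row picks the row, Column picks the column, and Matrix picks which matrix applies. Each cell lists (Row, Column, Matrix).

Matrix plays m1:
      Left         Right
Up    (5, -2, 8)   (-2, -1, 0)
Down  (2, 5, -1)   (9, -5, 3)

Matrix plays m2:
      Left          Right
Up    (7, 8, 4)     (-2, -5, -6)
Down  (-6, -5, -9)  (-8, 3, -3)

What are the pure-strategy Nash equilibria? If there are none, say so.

none

(Up, Left, m1): Column can switch to Right (-2 → -1). Not NE.
(Up, Left, m2): Matrix can switch to m1 (4 → 8). Not NE.
(Up, Right, m1): Row can switch to Down (-2 → 9). Not NE.
(Up, Right, m2): Column can switch to Left (-5 → 8). Not NE.
(Down, Left, m1): Row can switch to Up (2 → 5). Not NE.
(Down, Left, m2): Row can switch to Up (-6 → 7). Not NE.
(The remaining 2 profiles each have a profitable deviation by the same check.)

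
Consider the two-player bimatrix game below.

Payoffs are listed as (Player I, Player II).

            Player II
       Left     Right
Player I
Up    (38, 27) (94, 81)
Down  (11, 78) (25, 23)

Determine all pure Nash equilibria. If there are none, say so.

(Up, Right)

Mark each player's best response to every combination of opponents' strategies; a profile where every player is best-responding is a pure Nash equilibrium.
Player I against Left: payoffs 38, 11 → best response Up.
Player I against Right: payoffs 94, 25 → best response Up.
Player II against Up: payoffs 27, 81 → best response Right.
Player II against Down: payoffs 78, 23 → best response Left.
Mutual best responses: (Up, Right).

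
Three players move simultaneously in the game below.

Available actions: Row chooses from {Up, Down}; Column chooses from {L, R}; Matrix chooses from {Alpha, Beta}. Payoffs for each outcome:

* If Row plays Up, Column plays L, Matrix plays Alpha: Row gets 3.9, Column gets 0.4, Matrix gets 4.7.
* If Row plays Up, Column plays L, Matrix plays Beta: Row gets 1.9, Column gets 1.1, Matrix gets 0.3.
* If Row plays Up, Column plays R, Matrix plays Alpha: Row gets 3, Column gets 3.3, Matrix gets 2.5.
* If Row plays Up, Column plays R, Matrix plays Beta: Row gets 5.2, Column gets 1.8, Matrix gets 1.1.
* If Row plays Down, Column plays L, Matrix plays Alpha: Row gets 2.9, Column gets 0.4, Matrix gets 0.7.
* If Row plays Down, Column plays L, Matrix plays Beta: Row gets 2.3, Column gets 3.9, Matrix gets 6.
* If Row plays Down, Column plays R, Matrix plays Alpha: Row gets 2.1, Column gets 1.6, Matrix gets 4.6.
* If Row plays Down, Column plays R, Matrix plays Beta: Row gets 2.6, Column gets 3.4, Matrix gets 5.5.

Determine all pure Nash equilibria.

Pure-strategy Nash equilibria: (Up, R, Alpha); (Down, L, Beta)

Row against (L, Alpha): payoffs 3.9, 2.9 → best response Up.
Row against (L, Beta): payoffs 1.9, 2.3 → best response Down.
Row against (R, Alpha): payoffs 3, 2.1 → best response Up.
Row against (R, Beta): payoffs 5.2, 2.6 → best response Up.
Column against (Up, Alpha): payoffs 0.4, 3.3 → best response R.
Column against (Up, Beta): payoffs 1.1, 1.8 → best response R.
Column against (Down, Alpha): payoffs 0.4, 1.6 → best response R.
Column against (Down, Beta): payoffs 3.9, 3.4 → best response L.
Matrix against (Up, L): payoffs 4.7, 0.3 → best response Alpha.
Matrix against (Up, R): payoffs 2.5, 1.1 → best response Alpha.
Matrix against (Down, L): payoffs 0.7, 6 → best response Beta.
Matrix against (Down, R): payoffs 4.6, 5.5 → best response Beta.
Mutual best responses: (Up, R, Alpha); (Down, L, Beta).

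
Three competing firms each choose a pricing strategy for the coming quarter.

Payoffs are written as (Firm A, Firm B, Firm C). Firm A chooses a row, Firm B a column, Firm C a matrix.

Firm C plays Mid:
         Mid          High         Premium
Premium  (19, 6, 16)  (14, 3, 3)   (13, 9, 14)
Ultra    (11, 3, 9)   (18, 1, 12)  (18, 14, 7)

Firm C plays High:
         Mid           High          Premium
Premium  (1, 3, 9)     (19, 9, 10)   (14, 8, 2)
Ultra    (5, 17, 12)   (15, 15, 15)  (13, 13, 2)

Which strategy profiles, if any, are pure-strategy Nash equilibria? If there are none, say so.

The pure Nash equilibria are (Premium, High, High); (Ultra, Mid, High); (Ultra, Premium, Mid).

Check each profile: it is a Nash equilibrium iff no player can strictly gain by switching unilaterally.
(Premium, Mid, Mid): Firm B can switch to Premium (6 → 9). Not NE.
(Premium, Mid, High): Firm A can switch to Ultra (1 → 5). Not NE.
(Premium, High, Mid): Firm A can switch to Ultra (14 → 18). Not NE.
(Premium, High, High): Firm A gets 19, best alternative 15; Firm B gets 9, best alternative 8; Firm C gets 10, best alternative 3. No profitable deviation — NE.
(Premium, Premium, Mid): Firm A can switch to Ultra (13 → 18). Not NE.
(Premium, Premium, High): Firm B can switch to High (8 → 9). Not NE.
(Ultra, Mid, Mid): Firm A can switch to Premium (11 → 19). Not NE.
(Ultra, Mid, High): Firm A gets 5, best alternative 1; Firm B gets 17, best alternative 15; Firm C gets 12, best alternative 9. No profitable deviation — NE.
(Ultra, Premium, Mid): Firm A gets 18, best alternative 13; Firm B gets 14, best alternative 3; Firm C gets 7, best alternative 2. No profitable deviation — NE.
(The remaining 3 profiles each have a profitable deviation by the same check.)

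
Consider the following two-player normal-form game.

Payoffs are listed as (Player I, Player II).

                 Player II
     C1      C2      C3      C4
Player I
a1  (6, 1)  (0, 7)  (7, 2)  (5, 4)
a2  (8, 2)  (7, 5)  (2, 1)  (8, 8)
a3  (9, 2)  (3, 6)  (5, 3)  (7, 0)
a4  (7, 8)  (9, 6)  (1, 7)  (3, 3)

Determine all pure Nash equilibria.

For each strategy profile, look for a profitable unilateral deviation.
(a1, C1): Player I can switch to a2 (6 → 8). Not NE.
(a1, C2): Player I can switch to a2 (0 → 7). Not NE.
(a1, C3): Player II can switch to C2 (2 → 7). Not NE.
(a1, C4): Player I can switch to a2 (5 → 8). Not NE.
(a2, C1): Player I can switch to a3 (8 → 9). Not NE.
(a2, C2): Player I can switch to a4 (7 → 9). Not NE.
(a2, C4): Player I gets 8, best alternative 7; Player II gets 8, best alternative 5. No profitable deviation — NE.
(The remaining 9 profiles each have a profitable deviation by the same check.)

(a2, C4)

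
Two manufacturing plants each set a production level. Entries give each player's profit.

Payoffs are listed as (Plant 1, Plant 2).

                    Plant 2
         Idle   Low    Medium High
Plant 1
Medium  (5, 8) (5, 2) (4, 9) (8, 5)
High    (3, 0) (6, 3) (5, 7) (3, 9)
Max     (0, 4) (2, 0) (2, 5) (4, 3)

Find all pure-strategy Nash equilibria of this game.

Plant 1 against Idle: payoffs 5, 3, 0 → best response Medium.
Plant 1 against Low: payoffs 5, 6, 2 → best response High.
Plant 1 against Medium: payoffs 4, 5, 2 → best response High.
Plant 1 against High: payoffs 8, 3, 4 → best response Medium.
Plant 2 against Medium: payoffs 8, 2, 9, 5 → best response Medium.
Plant 2 against High: payoffs 0, 3, 7, 9 → best response High.
Plant 2 against Max: payoffs 4, 0, 5, 3 → best response Medium.
No profile is a mutual best response for all players.

none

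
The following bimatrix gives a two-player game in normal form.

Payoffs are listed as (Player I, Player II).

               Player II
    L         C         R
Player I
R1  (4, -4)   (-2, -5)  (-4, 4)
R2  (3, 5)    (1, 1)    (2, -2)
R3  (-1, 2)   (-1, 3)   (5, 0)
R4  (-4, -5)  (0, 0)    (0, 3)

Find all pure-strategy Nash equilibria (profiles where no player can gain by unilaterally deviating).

Player I against L: payoffs 4, 3, -1, -4 → best response R1.
Player I against C: payoffs -2, 1, -1, 0 → best response R2.
Player I against R: payoffs -4, 2, 5, 0 → best response R3.
Player II against R1: payoffs -4, -5, 4 → best response R.
Player II against R2: payoffs 5, 1, -2 → best response L.
Player II against R3: payoffs 2, 3, 0 → best response C.
Player II against R4: payoffs -5, 0, 3 → best response R.
No profile is a mutual best response for all players.

There is no pure-strategy Nash equilibrium.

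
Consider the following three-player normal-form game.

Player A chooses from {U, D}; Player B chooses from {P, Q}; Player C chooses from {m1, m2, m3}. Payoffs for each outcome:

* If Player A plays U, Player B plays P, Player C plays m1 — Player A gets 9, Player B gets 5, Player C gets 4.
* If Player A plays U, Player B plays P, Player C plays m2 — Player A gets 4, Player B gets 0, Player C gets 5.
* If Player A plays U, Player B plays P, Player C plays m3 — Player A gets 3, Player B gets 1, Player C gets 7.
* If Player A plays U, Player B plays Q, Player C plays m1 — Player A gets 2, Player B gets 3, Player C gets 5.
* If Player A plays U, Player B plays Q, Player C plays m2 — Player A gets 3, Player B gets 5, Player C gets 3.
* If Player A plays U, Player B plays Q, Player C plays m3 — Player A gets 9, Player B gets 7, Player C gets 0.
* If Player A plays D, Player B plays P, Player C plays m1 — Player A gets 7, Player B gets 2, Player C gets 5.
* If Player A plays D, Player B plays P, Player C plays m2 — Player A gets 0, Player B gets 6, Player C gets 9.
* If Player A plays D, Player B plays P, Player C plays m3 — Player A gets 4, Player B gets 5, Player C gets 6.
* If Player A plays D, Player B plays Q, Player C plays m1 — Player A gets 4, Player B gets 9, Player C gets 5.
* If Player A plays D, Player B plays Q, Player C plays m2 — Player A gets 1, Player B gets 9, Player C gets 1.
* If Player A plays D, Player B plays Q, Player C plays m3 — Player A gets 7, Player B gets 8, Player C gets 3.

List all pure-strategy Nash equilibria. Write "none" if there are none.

Player A against (P, m1): payoffs 9, 7 → best response U.
Player A against (P, m2): payoffs 4, 0 → best response U.
Player A against (P, m3): payoffs 3, 4 → best response D.
Player A against (Q, m1): payoffs 2, 4 → best response D.
Player A against (Q, m2): payoffs 3, 1 → best response U.
Player A against (Q, m3): payoffs 9, 7 → best response U.
Player B against (U, m1): payoffs 5, 3 → best response P.
Player B against (U, m2): payoffs 0, 5 → best response Q.
Player B against (U, m3): payoffs 1, 7 → best response Q.
Player B against (D, m1): payoffs 2, 9 → best response Q.
Player B against (D, m2): payoffs 6, 9 → best response Q.
Player B against (D, m3): payoffs 5, 8 → best response Q.
Player C against (U, P): payoffs 4, 5, 7 → best response m3.
Player C against (U, Q): payoffs 5, 3, 0 → best response m1.
Player C against (D, P): payoffs 5, 9, 6 → best response m2.
Player C against (D, Q): payoffs 5, 1, 3 → best response m1.
Mutual best responses: (D, Q, m1).

Pure NE: (D, Q, m1)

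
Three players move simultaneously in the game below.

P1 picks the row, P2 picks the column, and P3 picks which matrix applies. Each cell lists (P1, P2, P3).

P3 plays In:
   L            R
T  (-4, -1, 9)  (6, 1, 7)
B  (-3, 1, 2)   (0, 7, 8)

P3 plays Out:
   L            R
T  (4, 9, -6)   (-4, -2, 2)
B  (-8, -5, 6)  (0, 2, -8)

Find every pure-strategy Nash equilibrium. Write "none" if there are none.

P1 against (L, In): payoffs -4, -3 → best response B.
P1 against (L, Out): payoffs 4, -8 → best response T.
P1 against (R, In): payoffs 6, 0 → best response T.
P1 against (R, Out): payoffs -4, 0 → best response B.
P2 against (T, In): payoffs -1, 1 → best response R.
P2 against (T, Out): payoffs 9, -2 → best response L.
P2 against (B, In): payoffs 1, 7 → best response R.
P2 against (B, Out): payoffs -5, 2 → best response R.
P3 against (T, L): payoffs 9, -6 → best response In.
P3 against (T, R): payoffs 7, 2 → best response In.
P3 against (B, L): payoffs 2, 6 → best response Out.
P3 against (B, R): payoffs 8, -8 → best response In.
Mutual best responses: (T, R, In).

(T, R, In)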